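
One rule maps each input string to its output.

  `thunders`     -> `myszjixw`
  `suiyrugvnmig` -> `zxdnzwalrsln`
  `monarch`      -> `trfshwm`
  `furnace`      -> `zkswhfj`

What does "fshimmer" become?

xknmrrwj

Rule — swap each adjacent pair of characters (1↔2, 3↔4, ...), then shift every letter 5 places forward in the alphabet (wrapping around).
Starting from "fshimmer": after the first operation, "sfihmmre"; after the second, "xknmrrwj".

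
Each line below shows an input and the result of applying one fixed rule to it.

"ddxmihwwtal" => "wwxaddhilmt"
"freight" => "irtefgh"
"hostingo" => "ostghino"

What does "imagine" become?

imnaegi

In each case the input is transformed by: sort the characters into alphabetical order, then move the last 3 characters to the front (rotate right by 3).
Starting from "imagine": after the first operation, "aegiimn"; after the second, "imnaegi".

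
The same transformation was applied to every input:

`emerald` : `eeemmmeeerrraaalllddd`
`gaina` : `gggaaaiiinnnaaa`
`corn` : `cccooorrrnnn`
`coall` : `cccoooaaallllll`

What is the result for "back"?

The pattern: repeat every character 3 times.
"back" → "bbbaaaccckkk".

bbbaaaccckkk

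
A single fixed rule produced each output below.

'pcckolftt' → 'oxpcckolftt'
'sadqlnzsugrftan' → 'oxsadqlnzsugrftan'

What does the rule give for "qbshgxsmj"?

oxqbshgxsmj

What's happening: prepend "ox".
Applying that to "qbshgxsmj" gives "oxqbshgxsmj".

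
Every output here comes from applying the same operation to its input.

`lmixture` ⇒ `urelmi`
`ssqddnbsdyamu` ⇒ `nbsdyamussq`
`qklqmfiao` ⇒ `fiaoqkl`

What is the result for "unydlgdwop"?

gdwopuny

In each case the input is transformed by: move the first 3 characters to the end (rotate left by 3), then delete the first 2 characters.
Applying both steps to "unydlgdwop": "dlgdwopuny", then "gdwopuny".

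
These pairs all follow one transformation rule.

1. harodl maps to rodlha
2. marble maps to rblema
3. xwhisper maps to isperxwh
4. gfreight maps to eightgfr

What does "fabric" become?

bricfa

The pattern: move the last character to the front, then swap the front and back halves of the string.
Applying both steps to "fabric": "cfabri", then "bricfa".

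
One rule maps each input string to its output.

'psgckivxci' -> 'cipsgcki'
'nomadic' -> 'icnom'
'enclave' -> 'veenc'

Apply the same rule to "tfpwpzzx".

Each output is the input with this applied: move the last 2 characters to the front (rotate right by 2), then delete the last 2 characters.
For "tfpwpzzx", step one produces "zxtfpwpz"; step two turns that into "zxtfpw".
(Check on "psgckivxci": → "cipsgckivx" → "cipsgcki" ✓)

zxtfpw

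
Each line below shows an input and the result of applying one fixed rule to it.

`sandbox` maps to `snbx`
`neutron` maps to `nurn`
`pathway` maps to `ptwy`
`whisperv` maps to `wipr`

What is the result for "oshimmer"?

ohme

The rule is to keep every other character starting from the first (positions 1st, 3rd, 5th, ...).
Doing the same to "oshimmer": "ohme".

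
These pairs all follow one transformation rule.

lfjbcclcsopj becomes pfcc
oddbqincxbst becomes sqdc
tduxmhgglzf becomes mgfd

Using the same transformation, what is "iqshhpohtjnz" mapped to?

What's happening: keep one character in every 3, starting at position 2 (positions 2nd, 5th, 8th, ...), then sort the characters into reverse alphabetical order.
Applying that to "iqshhpohtjnz" gives "qnhh".
(Check on "tduxmhgglzf": → "dmgf" → "mgfd" ✓)

qnhh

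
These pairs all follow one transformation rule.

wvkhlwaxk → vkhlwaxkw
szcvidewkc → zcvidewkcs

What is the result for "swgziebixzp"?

wgziebixzps

In each case the input is transformed by: move the first character to the end.
For "swgziebixzp" the result is "wgziebixzps".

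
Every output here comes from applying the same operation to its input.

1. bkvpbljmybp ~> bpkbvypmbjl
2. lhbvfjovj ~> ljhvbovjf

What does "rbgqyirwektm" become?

rmbtgkqeywir

The pattern: take characters alternately from the front and the back (1st, last, 2nd, 2nd-last, ...).
Doing the same to "rbgqyirwektm": "rmbtgkqeywir".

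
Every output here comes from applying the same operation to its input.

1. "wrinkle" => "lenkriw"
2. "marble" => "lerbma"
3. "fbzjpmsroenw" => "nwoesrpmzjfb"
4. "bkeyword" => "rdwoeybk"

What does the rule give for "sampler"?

erplams

What's happening: reverse the string, then swap each adjacent pair of characters (1↔2, 3↔4, ...).
Working it through for "sampler": intermediate "relpmas", final "erplams".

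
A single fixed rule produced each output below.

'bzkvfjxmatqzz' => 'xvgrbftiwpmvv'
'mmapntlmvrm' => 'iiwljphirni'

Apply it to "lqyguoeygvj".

hmucqkaucrf

What's happening: shift every letter 4 places backward in the alphabet (wrapping around).
Applying that to "lqyguoeygvj" gives "hmucqkaucrf".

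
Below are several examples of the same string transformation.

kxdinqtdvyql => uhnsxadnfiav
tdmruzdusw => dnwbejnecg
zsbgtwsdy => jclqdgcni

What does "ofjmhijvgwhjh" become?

yptwrstfqgrtr

Rule — shift every letter 10 places forward in the alphabet (wrapping around).
Doing the same to "ofjmhijvgwhjh": "yptwrstfqgrtr".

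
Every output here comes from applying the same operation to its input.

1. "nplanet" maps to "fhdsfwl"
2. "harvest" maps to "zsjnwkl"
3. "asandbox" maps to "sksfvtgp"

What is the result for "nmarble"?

fesjtdw

The transformation: shift every letter 8 places backward in the alphabet (wrapping around).
"nmarble" → "fesjtdw".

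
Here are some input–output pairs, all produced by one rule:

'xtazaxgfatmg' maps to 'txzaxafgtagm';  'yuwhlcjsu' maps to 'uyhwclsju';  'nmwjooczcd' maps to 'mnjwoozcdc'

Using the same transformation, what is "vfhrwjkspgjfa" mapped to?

Looking at the pairs, the operation is to swap each adjacent pair of characters (1↔2, 3↔4, ...).
For "vfhrwjkspgjfa" the result is "fvrhjwskgpfja".

fvrhjwskgpfja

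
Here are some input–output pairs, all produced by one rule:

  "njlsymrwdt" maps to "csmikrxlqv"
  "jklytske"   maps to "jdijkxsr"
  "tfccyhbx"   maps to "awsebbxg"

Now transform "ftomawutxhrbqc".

The rule is to move the last 2 characters to the front (rotate right by 2), then shift every letter 1 place backward in the alphabet (wrapping around).
For "ftomawutxhrbqc", step one produces "qcftomawutxhrb"; step two turns that into "pbesnlzvtswgqa".

pbesnlzvtswgqa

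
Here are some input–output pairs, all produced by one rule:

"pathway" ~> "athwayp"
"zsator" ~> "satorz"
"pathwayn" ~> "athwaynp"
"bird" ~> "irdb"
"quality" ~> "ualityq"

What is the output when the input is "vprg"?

Each output is the input with this applied: move the first character to the end.
"vprg" → "prgv".

prgv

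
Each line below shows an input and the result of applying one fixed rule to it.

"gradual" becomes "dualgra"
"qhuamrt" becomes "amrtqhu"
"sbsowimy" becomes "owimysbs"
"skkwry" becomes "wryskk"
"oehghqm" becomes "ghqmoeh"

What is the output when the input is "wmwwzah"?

The pattern: move the first 3 characters to the end (rotate left by 3).
For "wmwwzah" the result is "wzahwmw".

wzahwmw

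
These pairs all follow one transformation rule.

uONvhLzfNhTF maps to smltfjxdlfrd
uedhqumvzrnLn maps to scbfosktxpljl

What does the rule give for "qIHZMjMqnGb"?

Each output is the input with this applied: shift every letter 2 places backward in the alphabet (wrapping around), then convert every letter to lowercase.
Starting from "qIHZMjMqnGb": after the first operation, "oGFXKhKolEz"; after the second, "ogfxkhkolez".

ogfxkhkolez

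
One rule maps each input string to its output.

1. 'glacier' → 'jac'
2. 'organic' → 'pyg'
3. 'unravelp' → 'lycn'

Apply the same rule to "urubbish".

pzgf

In each case the input is transformed by: keep every other character starting from the second (positions 2nd, 4th, 6th, ...), then shift every letter 2 places backward in the alphabet (wrapping around).
For "urubbish", step one produces "rbih"; step two turns that into "pzgf".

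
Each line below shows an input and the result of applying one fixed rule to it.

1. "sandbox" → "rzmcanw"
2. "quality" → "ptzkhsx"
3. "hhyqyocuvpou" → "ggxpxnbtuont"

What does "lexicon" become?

kdwhbnm

Looking at the pairs, the operation is to shift every letter 1 place backward in the alphabet (wrapping around).
On "lexicon" that produces "kdwhbnm".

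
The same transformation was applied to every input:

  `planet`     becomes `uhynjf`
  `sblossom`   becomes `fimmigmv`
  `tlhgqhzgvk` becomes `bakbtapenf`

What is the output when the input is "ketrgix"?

Looking at the pairs, the operation is to move the first 2 characters to the end (rotate left by 2), then shift every letter 6 places backward in the alphabet (wrapping around).
On "ketrgix": the first step gives "trgixke", and the second then gives "nlacrey".
(Check on "planet": → "anetpl" → "uhynjf" ✓)

nlacrey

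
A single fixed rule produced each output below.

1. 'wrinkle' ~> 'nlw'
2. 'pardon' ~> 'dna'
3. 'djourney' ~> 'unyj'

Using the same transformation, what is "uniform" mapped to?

fru

Rule — move the first 2 characters to the end (rotate left by 2), then keep every other character starting from the second (positions 2nd, 4th, 6th, ...).
Starting from "uniform": after the first operation, "iformun"; after the second, "fru".
(Check on "wrinkle": → "inklewr" → "nlw" ✓)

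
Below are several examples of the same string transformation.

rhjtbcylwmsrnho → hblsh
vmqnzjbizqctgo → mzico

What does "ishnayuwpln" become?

The rule is to keep one character in every 3, starting at position 2 (positions 2nd, 5th, 8th, ...).
On "ishnayuwpln" that produces "sawn".

sawn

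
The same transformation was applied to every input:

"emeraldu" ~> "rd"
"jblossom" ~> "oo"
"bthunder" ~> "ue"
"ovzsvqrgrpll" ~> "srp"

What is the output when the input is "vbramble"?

Looking at the pairs, the operation is to delete the first character, then keep one character in every 3, starting at position 3 (positions 3rd, 6th, 9th, ...).
Starting from "vbramble": after the first operation, "bramble"; after the second, "al".
(Check on "emeraldu": → "meraldu" → "rd" ✓)

al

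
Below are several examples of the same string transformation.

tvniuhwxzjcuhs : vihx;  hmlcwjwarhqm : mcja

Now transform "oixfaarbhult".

ifab

The transformation: keep every other character starting from the second (positions 2nd, 4th, 6th, ...), then keep only the first 4 characters.
Applying both steps to "oixfaarbhult": "ifabut", then "ifab".
(Check on "hmlcwjwarhqm": → "mcjahm" → "mcja" ✓)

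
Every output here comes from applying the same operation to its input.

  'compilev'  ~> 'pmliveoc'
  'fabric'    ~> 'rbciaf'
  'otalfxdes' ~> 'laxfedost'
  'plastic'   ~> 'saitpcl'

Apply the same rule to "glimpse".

mispgel

The rule is to move the first 2 characters to the end (rotate left by 2), then swap each adjacent pair of characters (1↔2, 3↔4, ...).
Starting from "glimpse": after the first operation, "impsegl"; after the second, "mispgel".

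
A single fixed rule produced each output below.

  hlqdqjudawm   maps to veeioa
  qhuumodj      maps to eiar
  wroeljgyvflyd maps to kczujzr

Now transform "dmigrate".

What's happening: shift every letter 12 places backward in the alphabet (wrapping around), then keep every other character starting from the first (positions 1st, 3rd, 5th, ...).
Working it through for "dmigrate": intermediate "rawufohs", final "rwfh".

rwfh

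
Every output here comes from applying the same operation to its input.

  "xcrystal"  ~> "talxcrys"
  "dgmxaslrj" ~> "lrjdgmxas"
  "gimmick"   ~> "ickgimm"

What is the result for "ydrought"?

ghtydrou

What's happening: move the last 3 characters to the front (rotate right by 3).
Doing the same to "ydrought": "ghtydrou".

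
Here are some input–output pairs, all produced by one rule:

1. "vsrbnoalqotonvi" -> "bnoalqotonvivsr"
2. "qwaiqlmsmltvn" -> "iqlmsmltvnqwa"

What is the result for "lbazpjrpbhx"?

zpjrpbhxlba

In each case the input is transformed by: move the first 3 characters to the end (rotate left by 3).
On "lbazpjrpbhx" that produces "zpjrpbhxlba".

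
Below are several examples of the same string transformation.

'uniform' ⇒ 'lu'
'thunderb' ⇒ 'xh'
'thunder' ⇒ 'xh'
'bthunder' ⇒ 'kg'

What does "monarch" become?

Each output is the input with this applied: shift every letter 3 places forward in the alphabet (wrapping around), then keep one character in every 3, starting at position 3 (positions 3rd, 6th, 9th, ...).
Working it through for "monarch": intermediate "prqdufk", final "qf".

qf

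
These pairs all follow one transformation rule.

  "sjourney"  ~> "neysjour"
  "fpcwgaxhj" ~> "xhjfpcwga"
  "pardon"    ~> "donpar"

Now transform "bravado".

adobrav

The rule is to move the last 3 characters to the front (rotate right by 3).
Doing the same to "bravado": "adobrav".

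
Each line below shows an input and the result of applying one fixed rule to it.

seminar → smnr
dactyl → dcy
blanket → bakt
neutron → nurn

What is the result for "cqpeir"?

Rule — keep every other character starting from the first (positions 1st, 3rd, 5th, ...).
"cqpeir" → "cpi".

cpi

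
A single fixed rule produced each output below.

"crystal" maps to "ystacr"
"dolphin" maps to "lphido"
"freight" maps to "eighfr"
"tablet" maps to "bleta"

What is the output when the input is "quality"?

alitqu

Looking at the pairs, the operation is to delete the last character, then move the first 2 characters to the end (rotate left by 2).
On "quality" that produces "alitqu".
(Check on "crystal": → "crysta" → "ystacr" ✓)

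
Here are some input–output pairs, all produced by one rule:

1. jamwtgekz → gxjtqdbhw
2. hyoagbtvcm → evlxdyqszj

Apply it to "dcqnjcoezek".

The transformation: shift every letter 3 places backward in the alphabet (wrapping around).
"dcqnjcoezek" → "aznkgzlbwbh".

aznkgzlbwbh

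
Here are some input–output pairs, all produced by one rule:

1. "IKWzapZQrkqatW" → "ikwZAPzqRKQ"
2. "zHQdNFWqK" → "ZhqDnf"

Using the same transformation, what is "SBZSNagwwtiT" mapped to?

What's happening: flip the case of every letter, then delete the last 3 characters.
"SBZSNagwwtiT" → "sbzsnAGWWTIt" → "sbzsnAGWW".

sbzsnAGWW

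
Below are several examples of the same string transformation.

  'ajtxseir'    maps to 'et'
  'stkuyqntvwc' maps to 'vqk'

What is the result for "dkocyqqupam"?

pqo

In each case the input is transformed by: reverse the string, then keep one character in every 3, starting at position 3 (positions 3rd, 6th, 9th, ...).
Starting from "dkocyqqupam": after the first operation, "mapuqqycokd"; after the second, "pqo".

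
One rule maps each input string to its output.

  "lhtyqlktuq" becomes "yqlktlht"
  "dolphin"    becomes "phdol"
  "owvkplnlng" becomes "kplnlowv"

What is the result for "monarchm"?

What's happening: delete the last 2 characters, then move the first 3 characters to the end (rotate left by 3).
Starting from "monarchm": after the first operation, "monarc"; after the second, "arcmon".

arcmon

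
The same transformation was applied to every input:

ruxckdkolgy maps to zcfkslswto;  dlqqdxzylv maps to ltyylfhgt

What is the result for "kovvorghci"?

In each case the input is transformed by: shift every letter 8 places forward in the alphabet (wrapping around), then delete the last character.
Applying both steps to "kovvorghci": "swddwzopkq", then "swddwzopk".

swddwzopk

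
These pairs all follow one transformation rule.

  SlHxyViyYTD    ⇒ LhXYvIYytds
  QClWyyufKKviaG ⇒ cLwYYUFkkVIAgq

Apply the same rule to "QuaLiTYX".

In each case the input is transformed by: move the first character to the end, then flip the case of every letter.
Applying both steps to "QuaLiTYX": "uaLiTYXQ", then "UAlItyxq".
(Check on "QClWyyufKKviaG": → "ClWyyufKKviaGQ" → "cLwYYUFkkVIAgq" ✓)

UAlItyxq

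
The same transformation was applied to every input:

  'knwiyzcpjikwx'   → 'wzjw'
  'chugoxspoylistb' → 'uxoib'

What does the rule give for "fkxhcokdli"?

xol

Rule — keep one character in every 3, starting at position 3 (positions 3rd, 6th, 9th, ...).
Applying that to "fkxhcokdli" gives "xol".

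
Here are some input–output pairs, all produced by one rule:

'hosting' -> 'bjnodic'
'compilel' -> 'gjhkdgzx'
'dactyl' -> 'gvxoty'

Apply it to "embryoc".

xhwmtjz

Rule — swap the first and last characters, then shift every letter 5 places backward in the alphabet (wrapping around).
Applying both steps to "embryoc": "cmbryoe", then "xhwmtjz".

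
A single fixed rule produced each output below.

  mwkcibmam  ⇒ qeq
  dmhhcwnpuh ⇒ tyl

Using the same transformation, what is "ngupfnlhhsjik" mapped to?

Looking at the pairs, the operation is to shift every letter 4 places forward in the alphabet (wrapping around), then keep only the last 3 characters.
Starting from "ngupfnlhhsjik": after the first operation, "rkytjrpllwnmo"; after the second, "nmo".

nmo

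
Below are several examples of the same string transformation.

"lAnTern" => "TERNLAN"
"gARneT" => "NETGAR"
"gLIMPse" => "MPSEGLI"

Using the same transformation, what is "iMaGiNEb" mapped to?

GINEBIMA

Looking at the pairs, the operation is to move the first 3 characters to the end (rotate left by 3), then convert every letter to uppercase.
Working it through for "iMaGiNEb": intermediate "GiNEbiMa", final "GINEBIMA".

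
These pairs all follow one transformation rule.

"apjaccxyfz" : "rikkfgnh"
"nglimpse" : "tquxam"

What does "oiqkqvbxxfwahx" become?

What's happening: shift every letter 8 places forward in the alphabet (wrapping around), then delete the first 2 characters.
"oiqkqvbxxfwahx" → "wqysydjffneipf" → "ysydjffneipf".

ysydjffneipf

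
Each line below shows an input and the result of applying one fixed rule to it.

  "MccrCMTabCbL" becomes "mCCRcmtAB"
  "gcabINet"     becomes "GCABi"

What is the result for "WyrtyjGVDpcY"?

wYRTYJgvd

In each case the input is transformed by: delete the last 3 characters, then flip the case of every letter.
Starting from "WyrtyjGVDpcY": after the first operation, "WyrtyjGVD"; after the second, "wYRTYJgvd".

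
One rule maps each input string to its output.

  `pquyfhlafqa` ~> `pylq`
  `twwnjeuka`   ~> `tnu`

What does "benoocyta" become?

boy

In each case the input is transformed by: keep one character in every 3, starting at position 1 (positions 1st, 4th, 7th, ...).
On "benoocyta" that produces "boy".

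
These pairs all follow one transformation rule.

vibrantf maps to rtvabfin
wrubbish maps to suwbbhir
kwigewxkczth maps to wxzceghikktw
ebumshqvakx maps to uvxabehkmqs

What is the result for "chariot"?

ortachi

Looking at the pairs, the operation is to sort the characters into alphabetical order, then move the last 3 characters to the front (rotate right by 3).
For "chariot" the result is "ortachi".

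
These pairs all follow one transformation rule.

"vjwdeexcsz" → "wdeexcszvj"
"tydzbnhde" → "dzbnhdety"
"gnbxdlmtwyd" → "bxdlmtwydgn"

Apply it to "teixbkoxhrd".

ixbkoxhrdte

The pattern: move the first 2 characters to the end (rotate left by 2).
"teixbkoxhrd" → "ixbkoxhrdte".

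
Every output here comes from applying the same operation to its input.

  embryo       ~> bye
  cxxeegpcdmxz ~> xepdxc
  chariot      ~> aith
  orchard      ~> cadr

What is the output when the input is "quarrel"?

Rule — move the first 2 characters to the end (rotate left by 2), then keep every other character starting from the first (positions 1st, 3rd, 5th, ...).
"quarrel" → "arrelqu" → "arlu".
(Check on "chariot": → "ariotch" → "aith" ✓)

arlu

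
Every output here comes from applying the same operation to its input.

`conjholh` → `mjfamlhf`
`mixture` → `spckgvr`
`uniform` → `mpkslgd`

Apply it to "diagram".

Looking at the pairs, the operation is to move the last 3 characters to the front (rotate right by 3), then shift every letter 2 places backward in the alphabet (wrapping around).
For "diagram" the result is "pykbgye".

pykbgye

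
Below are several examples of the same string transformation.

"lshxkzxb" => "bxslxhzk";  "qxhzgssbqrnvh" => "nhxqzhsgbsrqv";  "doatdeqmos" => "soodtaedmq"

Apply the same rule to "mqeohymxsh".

In each case the input is transformed by: swap each adjacent pair of characters (1↔2, 3↔4, ...), then move the last 2 characters to the front (rotate right by 2).
For "mqeohymxsh", step one produces "qmoeyhxmhs"; step two turns that into "hsqmoeyhxm".

hsqmoeyhxm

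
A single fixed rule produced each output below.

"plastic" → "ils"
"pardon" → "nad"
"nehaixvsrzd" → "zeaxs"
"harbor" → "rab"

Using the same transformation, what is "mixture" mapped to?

Each output is the input with this applied: keep every other character starting from the second (positions 2nd, 4th, 6th, ...), then move the last character to the front.
Applying both steps to "mixture": "itr", then "rit".

rit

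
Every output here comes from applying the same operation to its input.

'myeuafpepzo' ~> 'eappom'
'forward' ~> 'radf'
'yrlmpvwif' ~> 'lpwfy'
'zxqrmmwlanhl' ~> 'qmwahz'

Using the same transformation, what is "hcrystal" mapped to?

rsah

The pattern: keep every other character starting from the first (positions 1st, 3rd, 5th, ...), then move the first character to the end.
On "hcrystal" that produces "rsah".
(Check on "zxqrmmwlanhl": → "zqmwah" → "qmwahz" ✓)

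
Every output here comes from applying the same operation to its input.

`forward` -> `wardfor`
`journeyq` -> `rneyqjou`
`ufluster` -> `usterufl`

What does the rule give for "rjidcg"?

dcgrji

In each case the input is transformed by: move the first 3 characters to the end (rotate left by 3).
Doing the same to "rjidcg": "dcgrji".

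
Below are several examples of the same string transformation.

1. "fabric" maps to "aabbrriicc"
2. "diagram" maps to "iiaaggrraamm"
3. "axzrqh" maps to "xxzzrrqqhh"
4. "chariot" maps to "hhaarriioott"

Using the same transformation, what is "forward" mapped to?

The pattern: double every character, then delete the first 2 characters.
Applying both steps to "forward": "ffoorrwwaarrdd", then "oorrwwaarrdd".

oorrwwaarrdd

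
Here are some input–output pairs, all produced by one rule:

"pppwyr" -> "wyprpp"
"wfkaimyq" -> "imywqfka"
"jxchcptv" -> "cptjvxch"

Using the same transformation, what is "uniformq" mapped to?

ormuqnif

The transformation: swap the first and last characters, then swap the front and back halves of the string.
For "uniformq", step one produces "qniformu"; step two turns that into "ormuqnif".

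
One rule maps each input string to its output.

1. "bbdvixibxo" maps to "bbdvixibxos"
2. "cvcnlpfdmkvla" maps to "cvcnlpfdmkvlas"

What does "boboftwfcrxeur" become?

Each output is the input with this applied: append "s".
Applying that to "boboftwfcrxeur" gives "boboftwfcrxeurs".

boboftwfcrxeurs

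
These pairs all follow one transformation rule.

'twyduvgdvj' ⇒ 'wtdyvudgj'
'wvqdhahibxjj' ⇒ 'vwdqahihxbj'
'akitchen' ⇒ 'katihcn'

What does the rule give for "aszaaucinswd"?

saazuaicsnd

The pattern: swap each adjacent pair of characters (1↔2, 3↔4, ...), then delete the last character.
Applying that to "aszaaucinswd" gives "saazuaicsnd".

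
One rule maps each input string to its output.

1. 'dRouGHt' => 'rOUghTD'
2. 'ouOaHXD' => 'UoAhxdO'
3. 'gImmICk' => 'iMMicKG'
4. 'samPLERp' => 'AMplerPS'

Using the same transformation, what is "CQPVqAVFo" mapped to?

qpvQavfOc

Looking at the pairs, the operation is to flip the case of every letter, then move the first character to the end.
Applying both steps to "CQPVqAVFo": "cqpvQavfO", then "qpvQavfOc".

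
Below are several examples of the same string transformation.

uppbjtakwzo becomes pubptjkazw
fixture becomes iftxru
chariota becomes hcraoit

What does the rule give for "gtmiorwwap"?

tgimrowwa

What's happening: delete the last character, then swap each adjacent pair of characters (1↔2, 3↔4, ...).
Applying both steps to "gtmiorwwap": "gtmiorwwa", then "tgimrowwa".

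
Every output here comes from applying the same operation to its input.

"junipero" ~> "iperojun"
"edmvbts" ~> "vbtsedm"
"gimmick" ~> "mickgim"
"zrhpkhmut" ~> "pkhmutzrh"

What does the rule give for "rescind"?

Each output is the input with this applied: move the first 3 characters to the end (rotate left by 3).
On "rescind" that produces "cindres".

cindres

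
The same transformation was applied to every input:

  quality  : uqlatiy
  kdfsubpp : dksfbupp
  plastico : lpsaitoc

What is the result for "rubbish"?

urbbsih

Each output is the input with this applied: swap each adjacent pair of characters (1↔2, 3↔4, ...).
For "rubbish" the result is "urbbsih".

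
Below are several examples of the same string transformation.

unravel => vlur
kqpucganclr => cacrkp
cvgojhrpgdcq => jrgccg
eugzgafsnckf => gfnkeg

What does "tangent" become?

ettn

Each output is the input with this applied: keep every other character starting from the first (positions 1st, 3rd, 5th, ...), then move the first 2 characters to the end (rotate left by 2).
Starting from "tangent": after the first operation, "tnet"; after the second, "ettn".
(Check on "kqpucganclr": → "kpcacr" → "cacrkp" ✓)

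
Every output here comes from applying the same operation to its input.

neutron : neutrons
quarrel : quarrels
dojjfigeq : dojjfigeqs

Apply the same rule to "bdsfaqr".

Rule — append "s".
Doing the same to "bdsfaqr": "bdsfaqrs".

bdsfaqrs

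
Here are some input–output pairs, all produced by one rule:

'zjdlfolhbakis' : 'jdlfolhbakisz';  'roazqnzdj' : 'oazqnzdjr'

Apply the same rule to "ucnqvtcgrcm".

cnqvtcgrcmu

The transformation: move the first character to the end.
On "ucnqvtcgrcm" that produces "cnqvtcgrcmu".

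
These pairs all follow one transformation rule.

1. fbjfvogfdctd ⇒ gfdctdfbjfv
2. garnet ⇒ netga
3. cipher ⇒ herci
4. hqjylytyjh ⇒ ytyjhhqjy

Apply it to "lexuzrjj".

zrjjlex

What's happening: swap the front and back halves of the string, then delete the last character.
Applying both steps to "lexuzrjj": "zrjjlexu", then "zrjjlex".
(Check on "garnet": → "netgar" → "netga" ✓)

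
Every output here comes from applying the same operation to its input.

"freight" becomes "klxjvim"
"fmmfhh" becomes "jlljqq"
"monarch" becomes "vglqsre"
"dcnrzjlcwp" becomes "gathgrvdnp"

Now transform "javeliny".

mrcnezip

Looking at the pairs, the operation is to shift every letter 4 places forward in the alphabet (wrapping around), then move the last 3 characters to the front (rotate right by 3).
For "javeliny", step one produces "nezipmrc"; step two turns that into "mrcnezip".
(Check on "freight": → "jvimklx" → "klxjvim" ✓)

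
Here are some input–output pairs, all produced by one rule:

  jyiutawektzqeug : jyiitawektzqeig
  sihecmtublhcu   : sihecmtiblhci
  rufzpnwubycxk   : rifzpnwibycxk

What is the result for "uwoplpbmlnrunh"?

The transformation: replace every "u" with "i".
Doing the same to "uwoplpbmlnrunh": "iwoplpbmlnrinh".

iwoplpbmlnrinh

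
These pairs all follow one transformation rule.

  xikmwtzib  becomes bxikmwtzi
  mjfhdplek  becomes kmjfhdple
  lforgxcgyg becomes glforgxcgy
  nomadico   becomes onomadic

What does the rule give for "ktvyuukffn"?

Looking at the pairs, the operation is to move the last character to the front.
Doing the same to "ktvyuukffn": "nktvyuukff".

nktvyuukff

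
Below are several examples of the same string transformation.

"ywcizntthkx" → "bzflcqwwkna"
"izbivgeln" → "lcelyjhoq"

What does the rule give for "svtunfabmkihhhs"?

vywxqidepnlkkkv

The pattern: shift every letter 3 places forward in the alphabet (wrapping around).
So "svtunfabmkihhhs" becomes "vywxqidepnlkkkv".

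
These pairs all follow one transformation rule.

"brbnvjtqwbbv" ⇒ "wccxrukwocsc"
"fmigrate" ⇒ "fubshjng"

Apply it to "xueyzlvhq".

Each output is the input with this applied: shift every letter 1 place forward in the alphabet (wrapping around), then reverse the string.
For "xueyzlvhq", step one produces "yvfzamwir"; step two turns that into "riwmazfvy".

riwmazfvy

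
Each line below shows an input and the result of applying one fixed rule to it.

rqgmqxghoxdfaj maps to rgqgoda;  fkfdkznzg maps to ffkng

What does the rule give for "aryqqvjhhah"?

ayqjhh

The transformation: keep every other character starting from the first (positions 1st, 3rd, 5th, ...).
So "aryqqvjhhah" becomes "ayqjhh".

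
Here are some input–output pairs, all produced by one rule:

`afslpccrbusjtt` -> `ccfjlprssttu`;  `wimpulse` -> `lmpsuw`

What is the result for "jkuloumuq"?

lmoquuu

What's happening: sort the characters into alphabetical order, then delete the first 2 characters.
Working it through for "jkuloumuq": intermediate "jklmoquuu", final "lmoquuu".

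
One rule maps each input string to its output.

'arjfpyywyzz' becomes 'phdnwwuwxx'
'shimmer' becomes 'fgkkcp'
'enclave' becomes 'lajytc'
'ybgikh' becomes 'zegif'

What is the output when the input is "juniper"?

slgncp

Looking at the pairs, the operation is to delete the first character, then shift every letter 2 places backward in the alphabet (wrapping around).
Working it through for "juniper": intermediate "uniper", final "slgncp".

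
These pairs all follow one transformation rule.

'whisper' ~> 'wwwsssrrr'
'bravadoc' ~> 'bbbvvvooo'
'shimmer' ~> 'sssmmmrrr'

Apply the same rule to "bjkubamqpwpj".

bbbuuummmwww

The transformation: keep one character in every 3, starting at position 1 (positions 1st, 4th, 7th, ...), then repeat every character 3 times.
For "bjkubamqpwpj", step one produces "bumw"; step two turns that into "bbbuuummmwww".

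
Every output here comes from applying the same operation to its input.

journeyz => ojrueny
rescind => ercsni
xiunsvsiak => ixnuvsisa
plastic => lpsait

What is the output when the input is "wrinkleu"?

rwnilke

The transformation: delete the last character, then swap each adjacent pair of characters (1↔2, 3↔4, ...).
On "wrinkleu" that produces "rwnilke".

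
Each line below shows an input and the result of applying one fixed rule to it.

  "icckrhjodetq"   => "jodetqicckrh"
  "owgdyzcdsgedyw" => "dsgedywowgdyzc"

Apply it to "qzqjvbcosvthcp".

osvthcpqzqjvbc

The pattern: swap the front and back halves of the string.
"qzqjvbcosvthcp" → "osvthcpqzqjvbc".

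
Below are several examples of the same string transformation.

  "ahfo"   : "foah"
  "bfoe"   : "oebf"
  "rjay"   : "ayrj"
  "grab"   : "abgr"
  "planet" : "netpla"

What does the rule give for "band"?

ndba

Rule — swap the front and back halves of the string.
Applying that to "band" gives "ndba".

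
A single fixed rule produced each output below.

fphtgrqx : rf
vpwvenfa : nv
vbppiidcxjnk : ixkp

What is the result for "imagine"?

nm

In each case the input is transformed by: move the first 3 characters to the end (rotate left by 3), then keep one character in every 3, starting at position 3 (positions 3rd, 6th, 9th, ...).
On "imagine" that produces "nm".
(Check on "vbppiidcxjnk": → "piidcxjnkvbp" → "ixkp" ✓)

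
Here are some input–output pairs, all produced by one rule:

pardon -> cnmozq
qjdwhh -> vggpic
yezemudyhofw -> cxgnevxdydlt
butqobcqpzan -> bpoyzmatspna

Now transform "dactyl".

The transformation: shift every letter 1 place backward in the alphabet (wrapping around), then swap the front and back halves of the string.
Working it through for "dactyl": intermediate "czbsxk", final "sxkczb".
(Check on "qjdwhh": → "picvgg" → "vggpic" ✓)

sxkczb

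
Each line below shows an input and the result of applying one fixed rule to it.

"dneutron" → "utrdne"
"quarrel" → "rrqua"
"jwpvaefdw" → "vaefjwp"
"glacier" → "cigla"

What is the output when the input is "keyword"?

Rule — delete the last 2 characters, then move the first 3 characters to the end (rotate left by 3).
Starting from "keyword": after the first operation, "keywo"; after the second, "wokey".
(Check on "dneutron": → "dneutr" → "utrdne" ✓)

wokey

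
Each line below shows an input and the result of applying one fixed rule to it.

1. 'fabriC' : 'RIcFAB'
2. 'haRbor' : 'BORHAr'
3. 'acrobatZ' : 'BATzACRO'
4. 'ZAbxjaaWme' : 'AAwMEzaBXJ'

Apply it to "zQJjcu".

What's happening: swap the front and back halves of the string, then flip the case of every letter.
Applying both steps to "zQJjcu": "jcuzQJ", then "JCUZqj".

JCUZqj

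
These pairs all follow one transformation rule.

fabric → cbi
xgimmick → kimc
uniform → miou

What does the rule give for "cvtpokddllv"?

The pattern: swap the first and last characters, then keep every other character starting from the first (positions 1st, 3rd, 5th, ...).
On "cvtpokddllv": the first step gives "vvtpokddllc", and the second then gives "vtodlc".

vtodlc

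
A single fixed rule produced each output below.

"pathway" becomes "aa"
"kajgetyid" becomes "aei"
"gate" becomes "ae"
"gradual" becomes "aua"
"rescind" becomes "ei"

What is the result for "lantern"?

The rule is to keep only the vowels.
So "lantern" becomes "ae".

ae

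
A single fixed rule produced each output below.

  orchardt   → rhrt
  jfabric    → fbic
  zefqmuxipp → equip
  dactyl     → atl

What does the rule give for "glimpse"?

The pattern: swap each adjacent pair of characters (1↔2, 3↔4, ...), then keep every other character starting from the first (positions 1st, 3rd, 5th, ...).
Working it through for "glimpse": intermediate "lgmispe", final "lmse".

lmse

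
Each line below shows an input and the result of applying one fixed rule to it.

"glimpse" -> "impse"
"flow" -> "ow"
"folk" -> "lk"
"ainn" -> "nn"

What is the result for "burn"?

rn

Rule — delete the first 2 characters.
So "burn" becomes "rn".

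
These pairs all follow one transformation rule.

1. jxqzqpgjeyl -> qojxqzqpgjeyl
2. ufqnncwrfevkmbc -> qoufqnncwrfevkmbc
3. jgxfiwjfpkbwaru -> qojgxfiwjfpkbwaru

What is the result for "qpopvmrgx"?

Looking at the pairs, the operation is to prepend "qo".
So "qpopvmrgx" becomes "qoqpopvmrgx".

qoqpopvmrgx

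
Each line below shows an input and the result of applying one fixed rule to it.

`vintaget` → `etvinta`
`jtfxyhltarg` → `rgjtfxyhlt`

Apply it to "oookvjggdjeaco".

The rule is to move the last 3 characters to the front (rotate right by 3), then delete the first character.
Applying that to "oookvjggdjeaco" gives "cooookvjggdje".

cooookvjggdje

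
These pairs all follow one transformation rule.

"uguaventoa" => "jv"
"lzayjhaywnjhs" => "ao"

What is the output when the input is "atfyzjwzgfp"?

In each case the input is transformed by: shift every letter 11 places backward in the alphabet (wrapping around), then keep only the first 2 characters.
Applying both steps to "atfyzjwzgfp": "piunoylovue", then "pi".
(Check on "lzayjhaywnjhs": → "aopnywpnlcywh" → "ao" ✓)

pi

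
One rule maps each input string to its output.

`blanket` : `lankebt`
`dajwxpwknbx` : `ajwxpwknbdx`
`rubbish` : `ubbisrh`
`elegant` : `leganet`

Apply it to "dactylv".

actyldv

The rule is to swap the first and last characters, then move the first character to the end.
"dactylv" → "vactyld" → "actyldv".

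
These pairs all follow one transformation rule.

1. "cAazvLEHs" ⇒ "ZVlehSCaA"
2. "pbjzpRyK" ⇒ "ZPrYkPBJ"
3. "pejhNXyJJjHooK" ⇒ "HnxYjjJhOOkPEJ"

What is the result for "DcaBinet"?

The transformation: move the first 3 characters to the end (rotate left by 3), then flip the case of every letter.
Working it through for "DcaBinet": intermediate "BinetDca", final "bINETdCA".

bINETdCA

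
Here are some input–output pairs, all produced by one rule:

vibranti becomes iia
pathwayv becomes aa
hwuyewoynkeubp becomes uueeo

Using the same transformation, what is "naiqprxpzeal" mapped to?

In each case the input is transformed by: take characters alternately from the front and the back (1st, last, 2nd, 2nd-last, ...), then keep only the vowels.
"naiqprxpzeal" → "aaie".

aaie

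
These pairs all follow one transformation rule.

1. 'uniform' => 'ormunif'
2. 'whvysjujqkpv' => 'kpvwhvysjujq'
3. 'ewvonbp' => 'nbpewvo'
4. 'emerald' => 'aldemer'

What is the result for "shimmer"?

The transformation: move the last 3 characters to the front (rotate right by 3).
Doing the same to "shimmer": "mershim".

mershim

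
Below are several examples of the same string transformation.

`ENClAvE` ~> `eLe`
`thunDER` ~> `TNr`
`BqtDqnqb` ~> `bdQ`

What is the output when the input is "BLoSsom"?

The pattern: keep one character in every 3, starting at position 1 (positions 1st, 4th, 7th, ...), then flip the case of every letter.
On "BLoSsom": the first step gives "BSm", and the second then gives "bsM".

bsM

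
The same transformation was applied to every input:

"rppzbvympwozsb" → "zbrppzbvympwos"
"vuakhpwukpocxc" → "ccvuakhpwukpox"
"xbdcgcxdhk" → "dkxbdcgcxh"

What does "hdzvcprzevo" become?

In each case the input is transformed by: move the last 2 characters to the front (rotate right by 2), then swap the first and last characters.
Applying both steps to "hdzvcprzevo": "vohdzvcprze", then "eohdzvcprzv".

eohdzvcprzv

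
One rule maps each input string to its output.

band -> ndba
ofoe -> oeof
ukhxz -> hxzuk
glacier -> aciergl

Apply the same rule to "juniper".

niperju

Looking at the pairs, the operation is to move the first 2 characters to the end (rotate left by 2).
Doing the same to "juniper": "niperju".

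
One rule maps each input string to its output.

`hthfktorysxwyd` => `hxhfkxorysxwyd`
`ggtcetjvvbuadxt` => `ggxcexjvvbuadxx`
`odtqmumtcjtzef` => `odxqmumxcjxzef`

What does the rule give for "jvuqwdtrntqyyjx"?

Looking at the pairs, the operation is to replace every "t" with "x".
On "jvuqwdtrntqyyjx" that produces "jvuqwdxrnxqyyjx".

jvuqwdxrnxqyyjx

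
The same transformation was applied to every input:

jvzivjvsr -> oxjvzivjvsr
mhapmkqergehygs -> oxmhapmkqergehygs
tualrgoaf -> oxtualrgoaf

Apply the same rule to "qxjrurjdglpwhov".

Rule — prepend "ox".
"qxjrurjdglpwhov" → "oxqxjrurjdglpwhov".

oxqxjrurjdglpwhov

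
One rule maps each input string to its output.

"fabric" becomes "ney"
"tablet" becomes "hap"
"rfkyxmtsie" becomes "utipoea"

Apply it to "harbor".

The transformation: shift every letter 4 places backward in the alphabet (wrapping around), then delete the first 3 characters.
On "harbor": the first step gives "dwnxkn", and the second then gives "xkn".
(Check on "tablet": → "pwxhap" → "hap" ✓)

xkn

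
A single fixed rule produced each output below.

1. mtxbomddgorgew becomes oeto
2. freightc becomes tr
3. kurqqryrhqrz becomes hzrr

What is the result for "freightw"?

Looking at the pairs, the operation is to swap the front and back halves of the string, then keep one character in every 3, starting at position 3 (positions 3rd, 6th, 9th, ...).
Starting from "freightw": after the first operation, "ghtwfrei"; after the second, "tr".

tr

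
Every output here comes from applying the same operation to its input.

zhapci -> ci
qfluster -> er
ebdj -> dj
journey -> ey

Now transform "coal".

Each output is the input with this applied: keep only the last 2 characters.
Doing the same to "coal": "al".

al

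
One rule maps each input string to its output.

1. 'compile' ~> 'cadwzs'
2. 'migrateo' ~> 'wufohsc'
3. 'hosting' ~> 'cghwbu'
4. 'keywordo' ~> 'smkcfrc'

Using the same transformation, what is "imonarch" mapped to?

Looking at the pairs, the operation is to shift every letter 12 places backward in the alphabet (wrapping around), then delete the first character.
On "imonarch" that produces "acbofqv".

acbofqv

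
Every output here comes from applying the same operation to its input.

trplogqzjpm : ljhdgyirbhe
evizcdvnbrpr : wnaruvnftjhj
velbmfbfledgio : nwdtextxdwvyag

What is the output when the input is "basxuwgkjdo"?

tskpmoycbvg

Each output is the input with this applied: shift every letter 8 places backward in the alphabet (wrapping around).
"basxuwgkjdo" → "tskpmoycbvg".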